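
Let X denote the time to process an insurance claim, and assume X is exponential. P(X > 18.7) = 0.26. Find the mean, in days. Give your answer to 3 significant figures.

e^(−λ·18.7) = 0.26 ⇒ λ = −ln(0.26)/18.7 = 0.072036.
Mean = 1/λ = 13.8819 days.

13.9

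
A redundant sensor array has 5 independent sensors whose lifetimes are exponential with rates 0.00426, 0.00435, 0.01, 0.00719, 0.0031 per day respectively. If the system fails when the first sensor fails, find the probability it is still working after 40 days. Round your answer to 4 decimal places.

0.3147

The time to first failure is exponential with rate Σλ = 0.00426 + 0.00435 + 0.01 + 0.00719 + 0.0031 = 0.0289.
P(min > 40) = e^(−0.0289·40) = e^(−1.156) ≈ 0.3147.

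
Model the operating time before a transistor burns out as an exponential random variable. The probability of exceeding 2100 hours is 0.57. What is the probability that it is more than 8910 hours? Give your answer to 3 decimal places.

0.092

e^(−λ·2100) = 0.57 ⇒ λ = −ln(0.57)/2100 = 0.000267676.
P(X > 8910) = e^(−0.000267676·8910) = e^(−2.385) ≈ 0.092.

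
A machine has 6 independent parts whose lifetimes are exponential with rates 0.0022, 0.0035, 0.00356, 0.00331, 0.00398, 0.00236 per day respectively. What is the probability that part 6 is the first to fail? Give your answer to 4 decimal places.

0.1248

The time to first failure is exponential with rate Σλ = 0.0022 + 0.0035 + 0.00356 + 0.00331 + 0.00398 + 0.00236 = 0.01891.
P(part 6 first) = λ_6/Σλ = 0.00236/0.01891 ≈ 0.1248.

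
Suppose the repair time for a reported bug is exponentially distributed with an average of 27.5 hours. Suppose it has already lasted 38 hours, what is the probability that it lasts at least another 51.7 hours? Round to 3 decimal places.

The rate is λ = 1/27.5 = 0.0363636 per hour.
The exponential is memoryless, so the remaining time is again Exp(λ): the condition X > 38 is irrelevant.
P(X > 51.7) = e^(−1.88) ≈ 0.153.

0.153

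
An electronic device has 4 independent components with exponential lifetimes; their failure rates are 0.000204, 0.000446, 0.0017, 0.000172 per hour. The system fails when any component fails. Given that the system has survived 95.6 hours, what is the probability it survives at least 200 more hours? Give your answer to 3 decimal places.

0.604

Time to first failure ~ Exp(Σλ) with Σλ = 0.002522.
By memorylessness, P(T > 95.6+200 | T > 95.6) = P(T > 200) = e^(−0.002522·200) ≈ 0.604.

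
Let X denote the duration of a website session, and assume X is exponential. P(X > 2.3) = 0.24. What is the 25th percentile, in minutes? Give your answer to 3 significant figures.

e^(−λ·2.3) = 0.24 ⇒ λ = −ln(0.24)/2.3 = 0.620485.
25th percentile: 1 − e^(−λt) = 0.25, t = −ln(0.75)/λ = 0.46364 minutes.

0.464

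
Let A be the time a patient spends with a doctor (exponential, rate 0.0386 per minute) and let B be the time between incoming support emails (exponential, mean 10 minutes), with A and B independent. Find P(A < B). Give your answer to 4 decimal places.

0.2785

λ_1 = 0.0386, λ_2 = 1/10 = 0.1.
For independent exponentials, P(A < B) = λ_1/(λ_1+λ_2) = 0.0386/0.1386 ≈ 0.2785.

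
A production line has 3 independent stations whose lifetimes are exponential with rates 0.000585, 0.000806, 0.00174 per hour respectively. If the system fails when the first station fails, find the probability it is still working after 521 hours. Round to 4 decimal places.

The time to first failure is exponential with rate Σλ = 0.000585 + 0.000806 + 0.00174 = 0.003131.
P(min > 521) = e^(−0.003131·521) = e^(−1.6313) ≈ 0.1957.

0.1957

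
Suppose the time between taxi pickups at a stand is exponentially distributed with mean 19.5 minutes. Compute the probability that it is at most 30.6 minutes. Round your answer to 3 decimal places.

0.792

The rate is λ = 1/19.5 = 0.0512821 per minute.
P(X ≤ 30.6) = 1 − e^(−λ·30.6) = 1 − e^(−1.5692) ≈ 0.792.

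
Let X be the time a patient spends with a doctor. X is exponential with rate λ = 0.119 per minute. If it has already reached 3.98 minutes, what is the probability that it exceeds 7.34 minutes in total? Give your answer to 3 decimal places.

0.670

By the memoryless property, P(X > 3.98+3.36 | X > 3.98) = P(X > 3.36).
P(X > 3.36) = e^(−0.39984) ≈ 0.670.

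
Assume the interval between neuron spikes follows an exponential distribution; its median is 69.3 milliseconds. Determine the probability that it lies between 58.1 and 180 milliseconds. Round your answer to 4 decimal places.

0.3940

For an exponential, median = ln(2)/λ, so λ = ln 2 / 69.3 = 0.0100021 per millisecond.
P(58.1 < X < 180) = e^(−λ·58.1) − e^(−λ·180) = 0.55927 − 0.16524 ≈ 0.3940.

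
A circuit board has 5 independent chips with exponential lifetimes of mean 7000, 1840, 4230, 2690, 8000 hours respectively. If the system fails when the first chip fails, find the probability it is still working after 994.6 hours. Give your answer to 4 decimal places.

0.2437

The first failure time is exponential with rate Σλ_i = 1/7000 + 1/1840 + 1/4230 + 1/2690 + 1/8000 = 0.00141949 per hour.
P(min > 994.6) = e^(−0.00141949·994.6) = e^(−1.4118) ≈ 0.2437.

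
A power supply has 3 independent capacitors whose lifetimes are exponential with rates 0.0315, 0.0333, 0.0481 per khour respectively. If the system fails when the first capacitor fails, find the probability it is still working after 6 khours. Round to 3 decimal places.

The time to first failure is exponential with rate Σλ = 0.0315 + 0.0333 + 0.0481 = 0.1129.
P(min > 6) = e^(−0.1129·6) = e^(−0.6774) ≈ 0.508.

0.508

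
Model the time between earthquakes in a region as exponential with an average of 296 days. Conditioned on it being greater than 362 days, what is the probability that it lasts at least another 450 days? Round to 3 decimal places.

The rate is λ = 1/296 = 0.00337838 per day.
By the memoryless property, P(X > 362+450 | X > 362) = P(X > 450).
P(X > 450) = e^(−1.5203) ≈ 0.219.

0.219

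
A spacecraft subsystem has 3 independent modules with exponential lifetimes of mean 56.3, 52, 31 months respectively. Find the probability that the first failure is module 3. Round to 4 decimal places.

Rates: λ_i = 1/mean_i → 0.017762, 0.0192308, 0.0322581; Σλ = 0.0692508.
P(module 3 first) = λ_3/Σλ = 0.0322581/0.0692508 ≈ 0.4658.

0.4658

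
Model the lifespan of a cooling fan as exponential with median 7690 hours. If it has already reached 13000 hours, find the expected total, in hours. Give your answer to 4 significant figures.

24090

For an exponential, median = ln(2)/λ, so λ = ln 2 / 7690 = 0.0000901362 per hour.
By memorylessness, E[X | X > 13000] = 13000 + 1/λ = 13000 + 11094.3 = 24094.3 hours.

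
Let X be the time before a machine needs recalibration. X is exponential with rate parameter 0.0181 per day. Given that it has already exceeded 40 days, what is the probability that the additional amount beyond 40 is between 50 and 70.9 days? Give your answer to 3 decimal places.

0.127

Memoryless: the residual past 40 is again Exp(λ).
P(50 < residual < 70.9) = e^(−λ·50) − e^(−λ·70.9) = 0.40454 − 0.27712 ≈ 0.127.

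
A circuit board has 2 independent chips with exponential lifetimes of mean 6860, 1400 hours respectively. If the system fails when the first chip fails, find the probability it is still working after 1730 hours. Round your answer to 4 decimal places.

The first failure time is exponential with rate Σλ_i = 1/6860 + 1/1400 = 0.000860058 per hour.
P(min > 1730) = e^(−0.000860058·1730) = e^(−1.4879) ≈ 0.2258.

0.2258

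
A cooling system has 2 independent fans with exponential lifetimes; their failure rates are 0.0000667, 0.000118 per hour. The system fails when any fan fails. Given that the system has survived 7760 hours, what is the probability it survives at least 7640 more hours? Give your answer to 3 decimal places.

0.244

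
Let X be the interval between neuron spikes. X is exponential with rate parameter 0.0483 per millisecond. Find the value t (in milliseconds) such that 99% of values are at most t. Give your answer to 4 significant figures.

Set 1 − e^(−λt) = 0.99, so t = −ln(0.01)/λ = 4.6052/0.0483 ≈ 95.3451 milliseconds.

95.35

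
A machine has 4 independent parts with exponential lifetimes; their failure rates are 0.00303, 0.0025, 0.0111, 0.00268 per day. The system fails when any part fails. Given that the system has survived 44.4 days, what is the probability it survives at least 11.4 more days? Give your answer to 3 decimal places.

0.802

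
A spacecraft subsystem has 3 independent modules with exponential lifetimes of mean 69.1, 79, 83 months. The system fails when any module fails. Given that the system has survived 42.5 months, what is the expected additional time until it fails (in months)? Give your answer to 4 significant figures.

25.52

First-failure rate Σλ = 1/69.1 + 1/79 + 1/83 = 0.0391782.
By memorylessness the expected residual is 1/Σλ = 25.5244 months, regardless of the 42.5 already elapsed.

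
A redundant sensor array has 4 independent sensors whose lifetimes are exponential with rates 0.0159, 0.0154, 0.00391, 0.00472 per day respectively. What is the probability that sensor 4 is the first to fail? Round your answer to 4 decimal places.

The time to first failure is exponential with rate Σλ = 0.0159 + 0.0154 + 0.00391 + 0.00472 = 0.03993.
P(sensor 4 first) = λ_4/Σλ = 0.00472/0.03993 ≈ 0.1182.

0.1182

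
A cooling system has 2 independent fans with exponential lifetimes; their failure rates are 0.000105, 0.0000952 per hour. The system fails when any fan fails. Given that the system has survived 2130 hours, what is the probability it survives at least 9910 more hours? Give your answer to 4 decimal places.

0.1375

Time to first failure ~ Exp(Σλ) with Σλ = 0.0002002.
By memorylessness, P(T > 2130+9910 | T > 2130) = P(T > 9910) = e^(−0.0002002·9910) ≈ 0.1375.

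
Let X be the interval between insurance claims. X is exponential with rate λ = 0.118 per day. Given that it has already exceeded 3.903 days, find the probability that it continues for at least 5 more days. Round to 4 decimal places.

0.5543

The exponential is memoryless, so the remaining time is again Exp(λ): the condition X > 3.903 is irrelevant.
P(X > 5) = e^(−0.59) ≈ 0.5543.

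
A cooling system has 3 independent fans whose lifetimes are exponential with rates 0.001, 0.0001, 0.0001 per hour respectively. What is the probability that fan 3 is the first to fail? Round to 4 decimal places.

The time to first failure is exponential with rate Σλ = 0.001 + 0.0001 + 0.0001 = 0.0012.
P(fan 3 first) = λ_3/Σλ = 0.0001/0.0012 ≈ 0.0833.

0.0833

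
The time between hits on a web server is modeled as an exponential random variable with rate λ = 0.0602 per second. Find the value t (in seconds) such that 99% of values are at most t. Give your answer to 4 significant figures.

76.50

Set 1 − e^(−λt) = 0.99, so t = −ln(0.01)/λ = 4.6052/0.0602 ≈ 76.4978 seconds.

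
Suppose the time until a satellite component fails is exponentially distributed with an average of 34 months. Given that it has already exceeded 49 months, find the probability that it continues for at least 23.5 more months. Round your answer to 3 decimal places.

0.501

The rate is λ = 1/34 = 0.0294118 per month.
P(X > s+t | X > s) = e^(−λ(s+t))/e^(−λs) = e^(−λt), independent of s = 49.
P(X > 23.5) = e^(−0.69118) ≈ 0.501.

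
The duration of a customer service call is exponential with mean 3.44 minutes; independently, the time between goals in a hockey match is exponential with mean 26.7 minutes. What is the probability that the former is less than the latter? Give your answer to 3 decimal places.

λ_1 = 1/3.44 = 0.290698, λ_2 = 1/26.7 = 0.0374532.
For independent exponentials, P(the former < the latter) = λ_1/(λ_1+λ_2) = 0.290698/0.328151 ≈ 0.886.

0.886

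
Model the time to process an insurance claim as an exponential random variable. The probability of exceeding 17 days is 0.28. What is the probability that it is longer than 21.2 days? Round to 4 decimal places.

e^(−λ·17) = 0.28 ⇒ λ = −ln(0.28)/17 = 0.0748803.
P(X > 21.2) = e^(−0.0748803·21.2) = e^(−1.5875) ≈ 0.2044.

0.2044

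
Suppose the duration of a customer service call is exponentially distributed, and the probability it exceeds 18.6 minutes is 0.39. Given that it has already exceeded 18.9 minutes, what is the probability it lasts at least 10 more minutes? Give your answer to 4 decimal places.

From e^(−λ·18.6) = 0.39, λ = −ln(0.39)/18.6 = 0.0506241.
Memoryless: P(X > 18.9+10 | X > 18.9) = P(X > 10) = e^(−0.0506241·10) ≈ 0.6028.

0.6028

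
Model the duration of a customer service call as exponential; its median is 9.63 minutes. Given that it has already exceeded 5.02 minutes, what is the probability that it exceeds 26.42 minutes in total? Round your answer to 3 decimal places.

0.214

For an exponential, median = ln(2)/λ, so λ = ln 2 / 9.63 = 0.0719779 per minute.
P(X > s+t | X > s) = e^(−λ(s+t))/e^(−λs) = e^(−λt), independent of s = 5.02.
P(X > 21.4) = e^(−1.5403) ≈ 0.214.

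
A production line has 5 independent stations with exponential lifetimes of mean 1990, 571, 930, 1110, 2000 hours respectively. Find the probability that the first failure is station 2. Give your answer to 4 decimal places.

0.3703

Rates: λ_i = 1/mean_i → 0.000502513, 0.00175131, 0.00107527, 0.000900901, 0.0005; Σλ = 0.00473.
P(station 2 first) = λ_2/Σλ = 0.00175131/0.00473 ≈ 0.3703.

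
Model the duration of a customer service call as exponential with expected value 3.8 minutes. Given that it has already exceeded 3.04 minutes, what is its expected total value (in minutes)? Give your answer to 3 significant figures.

6.84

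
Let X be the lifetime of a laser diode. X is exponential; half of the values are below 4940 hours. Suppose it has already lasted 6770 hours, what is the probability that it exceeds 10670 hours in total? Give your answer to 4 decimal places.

For an exponential, median = ln(2)/λ, so λ = ln 2 / 4940 = 0.000140313 per hour.
P(X > s+t | X > s) = e^(−λ(s+t))/e^(−λs) = e^(−λt), independent of s = 6770.
P(X > 3900) = e^(−0.54722) ≈ 0.5786.

0.5786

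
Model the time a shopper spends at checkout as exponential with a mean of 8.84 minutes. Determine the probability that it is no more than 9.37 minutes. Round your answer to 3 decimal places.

The rate is λ = 1/8.84 = 0.113122 per minute.
P(X ≤ 9.37) = 1 − e^(−λ·9.37) = 1 − e^(−1.06) ≈ 0.654.

0.654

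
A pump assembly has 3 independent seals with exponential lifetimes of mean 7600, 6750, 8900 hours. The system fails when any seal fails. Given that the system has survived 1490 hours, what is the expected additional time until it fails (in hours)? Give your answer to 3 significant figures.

First-failure rate Σλ = 1/7600 + 1/6750 + 1/8900 = 0.000392087.
By memorylessness the expected residual is 1/Σλ = 2550.46 hours, regardless of the 1490 already elapsed.

2550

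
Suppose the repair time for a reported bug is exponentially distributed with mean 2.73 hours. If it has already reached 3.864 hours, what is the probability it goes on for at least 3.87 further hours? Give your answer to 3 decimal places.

0.242

The rate is λ = 1/2.73 = 0.3663 per hour.
The exponential is memoryless, so the remaining time is again Exp(λ): the condition X > 3.864 is irrelevant.
P(X > 3.87) = e^(−1.4176) ≈ 0.242.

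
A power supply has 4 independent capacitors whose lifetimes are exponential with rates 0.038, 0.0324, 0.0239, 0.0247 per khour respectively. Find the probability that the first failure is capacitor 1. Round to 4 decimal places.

0.3193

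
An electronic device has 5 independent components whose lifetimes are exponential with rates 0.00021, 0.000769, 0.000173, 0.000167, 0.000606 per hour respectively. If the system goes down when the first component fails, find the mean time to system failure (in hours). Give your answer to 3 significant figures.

The time to first failure is exponential with rate Σλ = 0.00021 + 0.000769 + 0.000173 + 0.000167 + 0.000606 = 0.001925.
E[min] = 1/Σλ = 1/0.001925 = 519.481 hours.

519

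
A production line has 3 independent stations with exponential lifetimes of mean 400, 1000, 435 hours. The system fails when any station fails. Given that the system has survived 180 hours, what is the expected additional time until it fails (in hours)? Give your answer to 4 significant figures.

172.4

First-failure rate Σλ = 1/400 + 1/1000 + 1/435 = 0.00579885.
By memorylessness the expected residual is 1/Σλ = 172.448 hours, regardless of the 180 already elapsed.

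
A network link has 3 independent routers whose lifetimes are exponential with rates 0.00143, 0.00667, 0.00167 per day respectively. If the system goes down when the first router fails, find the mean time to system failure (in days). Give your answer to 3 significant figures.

102

The time to first failure is exponential with rate Σλ = 0.00143 + 0.00667 + 0.00167 = 0.00977.
E[min] = 1/Σλ = 1/0.00977 = 102.354 days.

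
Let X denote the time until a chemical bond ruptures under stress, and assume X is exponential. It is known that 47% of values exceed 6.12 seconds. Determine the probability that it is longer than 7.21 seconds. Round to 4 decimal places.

0.4109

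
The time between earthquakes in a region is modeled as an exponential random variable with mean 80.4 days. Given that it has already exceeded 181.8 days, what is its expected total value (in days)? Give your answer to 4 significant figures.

The rate is λ = 1/80.4 = 0.0124378 per day.
By memorylessness, E[X | X > 181.8] = 181.8 + 1/λ = 181.8 + 80.4 = 262.2 days.

262.2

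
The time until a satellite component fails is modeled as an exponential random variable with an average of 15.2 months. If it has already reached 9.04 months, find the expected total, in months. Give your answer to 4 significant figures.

The rate is λ = 1/15.2 = 0.0657895 per month.
By memorylessness, E[X | X > 9.04] = 9.04 + 1/λ = 9.04 + 15.2 = 24.24 months.

24.24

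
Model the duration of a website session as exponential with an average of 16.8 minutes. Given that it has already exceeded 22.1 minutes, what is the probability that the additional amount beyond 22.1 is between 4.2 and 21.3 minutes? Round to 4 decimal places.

The rate is λ = 1/16.8 = 0.0595238 per minute.
Memoryless: the residual past 22.1 is again Exp(λ).
P(4.2 < residual < 21.3) = e^(−λ·4.2) − e^(−λ·21.3) = 0.77880 − 0.28143 ≈ 0.4974.

0.4974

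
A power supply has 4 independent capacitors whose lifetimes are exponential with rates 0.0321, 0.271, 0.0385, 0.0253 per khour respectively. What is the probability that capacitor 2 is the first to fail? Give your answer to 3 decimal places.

0.739

The time to first failure is exponential with rate Σλ = 0.0321 + 0.271 + 0.0385 + 0.0253 = 0.3669.
P(capacitor 2 first) = λ_2/Σλ = 0.271/0.3669 ≈ 0.739.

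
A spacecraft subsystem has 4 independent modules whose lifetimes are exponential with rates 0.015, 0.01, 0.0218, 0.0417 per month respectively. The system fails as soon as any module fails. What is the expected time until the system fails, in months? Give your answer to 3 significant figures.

The time to first failure is exponential with rate Σλ = 0.015 + 0.01 + 0.0218 + 0.0417 = 0.0885.
E[min] = 1/Σλ = 1/0.0885 = 11.2994 months.

11.3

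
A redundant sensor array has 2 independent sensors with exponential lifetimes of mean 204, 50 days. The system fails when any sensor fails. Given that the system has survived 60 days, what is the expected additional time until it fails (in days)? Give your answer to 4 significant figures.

40.16

First-failure rate Σλ = 1/204 + 1/50 = 0.024902.
By memorylessness the expected residual is 1/Σλ = 40.1575 days, regardless of the 60 already elapsed.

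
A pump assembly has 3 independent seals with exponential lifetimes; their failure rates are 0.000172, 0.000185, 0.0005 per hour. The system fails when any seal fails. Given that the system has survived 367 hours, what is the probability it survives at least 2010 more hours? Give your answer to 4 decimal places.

Time to first failure ~ Exp(Σλ) with Σλ = 0.000857.
By memorylessness, P(T > 367+2010 | T > 367) = P(T > 2010) = e^(−0.000857·2010) ≈ 0.1786.

0.1786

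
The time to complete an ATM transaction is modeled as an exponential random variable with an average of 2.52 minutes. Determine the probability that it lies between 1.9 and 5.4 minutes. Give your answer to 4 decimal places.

0.3532

The rate is λ = 1/2.52 = 0.396825 per minute.
P(1.9 < X < 5.4) = e^(−λ·1.9) − e^(−λ·5.4) = 0.47050 − 0.11732 ≈ 0.3532.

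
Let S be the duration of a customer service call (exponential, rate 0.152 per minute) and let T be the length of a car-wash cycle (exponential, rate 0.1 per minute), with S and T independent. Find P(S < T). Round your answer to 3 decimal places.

0.603

λ_1 = 0.152, λ_2 = 0.1.
For independent exponentials, P(S < T) = λ_1/(λ_1+λ_2) = 0.152/0.252 ≈ 0.603.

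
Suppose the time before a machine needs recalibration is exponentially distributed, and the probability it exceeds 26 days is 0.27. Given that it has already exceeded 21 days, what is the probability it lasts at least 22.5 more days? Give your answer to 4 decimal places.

From e^(−λ·26) = 0.27, λ = −ln(0.27)/26 = 0.050359.
Memoryless: P(X > 21+22.5 | X > 21) = P(X > 22.5) = e^(−0.050359·22.5) ≈ 0.3220.

0.3220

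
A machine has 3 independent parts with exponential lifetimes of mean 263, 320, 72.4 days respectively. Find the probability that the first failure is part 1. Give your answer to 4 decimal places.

0.1833

Rates: λ_i = 1/mean_i → 0.00380228, 0.003125, 0.0138122; Σλ = 0.0207394.
P(part 1 first) = λ_1/Σλ = 0.00380228/0.0207394 ≈ 0.1833.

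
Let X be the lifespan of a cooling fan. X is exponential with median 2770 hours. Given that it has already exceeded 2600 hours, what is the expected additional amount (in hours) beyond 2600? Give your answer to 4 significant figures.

3996

For an exponential, median = ln(2)/λ, so λ = ln 2 / 2770 = 0.000250234 per hour.
By memorylessness, the remaining amount past any threshold is again Exp(λ) with mean 1/λ = 3996.27 hours.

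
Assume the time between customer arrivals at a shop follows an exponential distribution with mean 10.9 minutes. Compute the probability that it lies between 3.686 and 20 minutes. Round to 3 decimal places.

0.553

The rate is λ = 1/10.9 = 0.0917431 per minute.
P(3.686 < X < 20) = e^(−λ·3.686) − e^(−λ·20) = 0.71308 − 0.15964 ≈ 0.553.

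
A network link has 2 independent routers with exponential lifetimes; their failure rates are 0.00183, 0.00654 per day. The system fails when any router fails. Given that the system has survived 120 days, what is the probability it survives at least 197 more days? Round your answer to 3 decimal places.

0.192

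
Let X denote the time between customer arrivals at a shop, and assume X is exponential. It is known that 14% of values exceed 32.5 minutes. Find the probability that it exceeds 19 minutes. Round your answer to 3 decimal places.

0.317

e^(−λ·32.5) = 0.14 ⇒ λ = −ln(0.14)/32.5 = 0.0604958.
P(X > 19) = e^(−0.0604958·19) = e^(−1.1494) ≈ 0.317.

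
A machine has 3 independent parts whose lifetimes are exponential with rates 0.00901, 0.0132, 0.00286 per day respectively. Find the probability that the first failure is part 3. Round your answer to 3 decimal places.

The time to first failure is exponential with rate Σλ = 0.00901 + 0.0132 + 0.00286 = 0.02507.
P(part 3 first) = λ_3/Σλ = 0.00286/0.02507 ≈ 0.114.

0.114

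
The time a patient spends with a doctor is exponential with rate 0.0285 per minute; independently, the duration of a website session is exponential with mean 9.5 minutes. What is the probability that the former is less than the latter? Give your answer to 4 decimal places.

0.2131

λ_1 = 0.0285, λ_2 = 1/9.5 = 0.105263.
For independent exponentials, P(the former < the latter) = λ_1/(λ_1+λ_2) = 0.0285/0.133763 ≈ 0.2131.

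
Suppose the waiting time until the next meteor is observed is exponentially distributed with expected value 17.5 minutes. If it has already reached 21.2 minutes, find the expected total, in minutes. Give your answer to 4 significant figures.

The rate is λ = 1/17.5 = 0.0571429 per minute.
By memorylessness, E[X | X > 21.2] = 21.2 + 1/λ = 21.2 + 17.5 = 38.7 minutes.

38.70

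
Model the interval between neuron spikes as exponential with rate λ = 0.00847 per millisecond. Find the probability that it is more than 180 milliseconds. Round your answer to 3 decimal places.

0.218

P(X > 180) = e^(−λ·180) = e^(−1.5246) ≈ 0.218.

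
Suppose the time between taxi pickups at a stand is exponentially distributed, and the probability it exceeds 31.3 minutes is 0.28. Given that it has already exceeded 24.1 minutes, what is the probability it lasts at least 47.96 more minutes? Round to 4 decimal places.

From e^(−λ·31.3) = 0.28, λ = −ln(0.28)/31.3 = 0.0406698.
Memoryless: P(X > 24.1+47.96 | X > 24.1) = P(X > 47.96) = e^(−0.0406698·47.96) ≈ 0.1422.

0.1422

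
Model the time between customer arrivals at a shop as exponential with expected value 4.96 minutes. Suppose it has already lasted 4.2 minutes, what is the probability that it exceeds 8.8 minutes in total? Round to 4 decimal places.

0.3956

The rate is λ = 1/4.96 = 0.201613 per minute.
The exponential is memoryless, so the remaining time is again Exp(λ): the condition X > 4.2 is irrelevant.
P(X > 4.6) = e^(−0.92742) ≈ 0.3956.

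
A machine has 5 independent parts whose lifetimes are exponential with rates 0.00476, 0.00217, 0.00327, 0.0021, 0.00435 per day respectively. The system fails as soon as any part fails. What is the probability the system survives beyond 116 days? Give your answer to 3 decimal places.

0.145

The time to first failure is exponential with rate Σλ = 0.00476 + 0.00217 + 0.00327 + 0.0021 + 0.00435 = 0.01665.
P(min > 116) = e^(−0.01665·116) = e^(−1.9314) ≈ 0.145.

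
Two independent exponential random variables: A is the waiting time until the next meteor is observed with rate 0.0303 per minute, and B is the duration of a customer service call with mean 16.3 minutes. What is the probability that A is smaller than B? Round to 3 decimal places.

λ_1 = 0.0303, λ_2 = 1/16.3 = 0.0613497.
For independent exponentials, P(A < B) = λ_1/(λ_1+λ_2) = 0.0303/0.0916497 ≈ 0.331.

0.331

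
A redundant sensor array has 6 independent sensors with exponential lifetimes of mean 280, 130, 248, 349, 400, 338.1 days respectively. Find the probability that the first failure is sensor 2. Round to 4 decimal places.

Rates: λ_i = 1/mean_i → 0.00357143, 0.00769231, 0.00403226, 0.00286533, 0.0025, 0.0029577; Σλ = 0.023619.
P(sensor 2 first) = λ_2/Σλ = 0.00769231/0.023619 ≈ 0.3257.

0.3257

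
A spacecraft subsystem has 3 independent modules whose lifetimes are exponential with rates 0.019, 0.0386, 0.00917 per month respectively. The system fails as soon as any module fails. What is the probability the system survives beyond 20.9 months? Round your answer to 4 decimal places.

0.2477

The time to first failure is exponential with rate Σλ = 0.019 + 0.0386 + 0.00917 = 0.06677.
P(min > 20.9) = e^(−0.06677·20.9) = e^(−1.3955) ≈ 0.2477.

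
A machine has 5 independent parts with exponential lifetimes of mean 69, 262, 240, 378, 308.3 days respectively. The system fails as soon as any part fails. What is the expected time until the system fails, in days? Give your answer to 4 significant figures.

The first failure time is exponential with rate Σλ_i = 1/69 + 1/262 + 1/240 + 1/378 + 1/308.3 = 0.0283653 per day.
E[min] = 1/Σλ = 1/0.0283653 = 35.2543 days.

35.25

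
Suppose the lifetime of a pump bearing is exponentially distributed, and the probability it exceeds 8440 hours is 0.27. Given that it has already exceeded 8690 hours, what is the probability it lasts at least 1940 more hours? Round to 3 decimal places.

From e^(−λ·8440) = 0.27, λ = −ln(0.27)/8440 = 0.000155134.
Memoryless: P(X > 8690+1940 | X > 8690) = P(X > 1940) = e^(−0.000155134·1940) ≈ 0.740.

0.740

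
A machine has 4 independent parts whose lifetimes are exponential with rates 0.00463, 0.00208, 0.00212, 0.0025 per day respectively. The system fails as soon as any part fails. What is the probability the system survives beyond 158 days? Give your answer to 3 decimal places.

The time to first failure is exponential with rate Σλ = 0.00463 + 0.00208 + 0.00212 + 0.0025 = 0.01133.
P(min > 158) = e^(−0.01133·158) = e^(−1.7901) ≈ 0.167.

0.167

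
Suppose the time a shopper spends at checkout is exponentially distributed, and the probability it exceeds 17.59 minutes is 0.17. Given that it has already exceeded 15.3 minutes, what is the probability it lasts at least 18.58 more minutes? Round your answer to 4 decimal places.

From e^(−λ·17.59) = 0.17, λ = −ln(0.17)/17.59 = 0.100737.
Memoryless: P(X > 15.3+18.58 | X > 15.3) = P(X > 18.58) = e^(−0.100737·18.58) ≈ 0.1539.

0.1539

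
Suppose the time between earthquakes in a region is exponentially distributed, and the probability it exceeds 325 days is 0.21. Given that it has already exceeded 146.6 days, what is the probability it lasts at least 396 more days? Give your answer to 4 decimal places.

0.1493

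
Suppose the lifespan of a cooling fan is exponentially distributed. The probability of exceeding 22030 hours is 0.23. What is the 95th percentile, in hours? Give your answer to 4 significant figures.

e^(−λ·22030) = 0.23 ⇒ λ = −ln(0.23)/22030 = 0.0000667125.
95th percentile: 1 − e^(−λt) = 0.95, t = −ln(0.05)/λ = 44905.1 hours.

44910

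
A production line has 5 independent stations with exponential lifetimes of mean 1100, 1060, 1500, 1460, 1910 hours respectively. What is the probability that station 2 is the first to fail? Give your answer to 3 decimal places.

0.253

Rates: λ_i = 1/mean_i → 0.000909091, 0.000943396, 0.000666667, 0.000684932, 0.00052356; Σλ = 0.00372765.
P(station 2 first) = λ_2/Σλ = 0.000943396/0.00372765 ≈ 0.253.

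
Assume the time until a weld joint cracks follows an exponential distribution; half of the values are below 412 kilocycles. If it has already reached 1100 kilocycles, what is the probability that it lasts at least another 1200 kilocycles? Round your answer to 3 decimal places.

0.133

For an exponential, median = ln(2)/λ, so λ = ln 2 / 412 = 0.0016824 per kilocycle.
P(X > s+t | X > s) = e^(−λ(s+t))/e^(−λs) = e^(−λt), independent of s = 1100.
P(X > 1200) = e^(−2.0189) ≈ 0.133.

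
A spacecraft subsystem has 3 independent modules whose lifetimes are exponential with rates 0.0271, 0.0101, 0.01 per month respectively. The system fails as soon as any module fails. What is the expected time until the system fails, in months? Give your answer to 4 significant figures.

21.19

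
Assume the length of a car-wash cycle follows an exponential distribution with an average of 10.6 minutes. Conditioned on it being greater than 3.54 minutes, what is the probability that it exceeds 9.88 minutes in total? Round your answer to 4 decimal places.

The rate is λ = 1/10.6 = 0.0943396 per minute.
P(X > s+t | X > s) = e^(−λ(s+t))/e^(−λs) = e^(−λt), independent of s = 3.54.
P(X > 6.34) = e^(−0.59811) ≈ 0.5498.

0.5498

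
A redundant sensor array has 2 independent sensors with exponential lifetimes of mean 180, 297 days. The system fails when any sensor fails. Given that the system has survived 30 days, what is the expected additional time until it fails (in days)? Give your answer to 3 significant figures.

First-failure rate Σλ = 1/180 + 1/297 = 0.00892256.
By memorylessness the expected residual is 1/Σλ = 112.075 days, regardless of the 30 already elapsed.

112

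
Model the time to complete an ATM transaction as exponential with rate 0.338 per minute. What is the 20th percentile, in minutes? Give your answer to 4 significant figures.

Set 1 − e^(−λt) = 0.2, so t = −ln(0.8)/λ = 0.22314/0.338 ≈ 0.660188 minutes.

0.6602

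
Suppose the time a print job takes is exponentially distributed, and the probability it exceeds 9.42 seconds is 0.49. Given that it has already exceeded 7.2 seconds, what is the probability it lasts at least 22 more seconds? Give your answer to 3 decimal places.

0.189

From e^(−λ·9.42) = 0.49, λ = −ln(0.49)/9.42 = 0.0757272.
Memoryless: P(X > 7.2+22 | X > 7.2) = P(X > 22) = e^(−0.0757272·22) ≈ 0.189.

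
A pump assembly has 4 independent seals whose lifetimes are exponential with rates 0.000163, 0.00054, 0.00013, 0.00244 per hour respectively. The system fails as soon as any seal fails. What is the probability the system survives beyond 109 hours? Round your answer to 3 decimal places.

The time to first failure is exponential with rate Σλ = 0.000163 + 0.00054 + 0.00013 + 0.00244 = 0.003273.
P(min > 109) = e^(−0.003273·109) = e^(−0.35676) ≈ 0.700.

0.700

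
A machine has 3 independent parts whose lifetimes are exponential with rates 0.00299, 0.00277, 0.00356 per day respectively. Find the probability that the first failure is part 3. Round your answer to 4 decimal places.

The time to first failure is exponential with rate Σλ = 0.00299 + 0.00277 + 0.00356 = 0.00932.
P(part 3 first) = λ_3/Σλ = 0.00356/0.00932 ≈ 0.3820.

0.3820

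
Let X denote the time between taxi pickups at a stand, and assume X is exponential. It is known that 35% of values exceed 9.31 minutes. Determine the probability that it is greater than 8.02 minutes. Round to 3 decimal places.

0.405

e^(−λ·9.31) = 0.35 ⇒ λ = −ln(0.35)/9.31 = 0.112763.
P(X > 8.02) = e^(−0.112763·8.02) = e^(−0.90436) ≈ 0.405.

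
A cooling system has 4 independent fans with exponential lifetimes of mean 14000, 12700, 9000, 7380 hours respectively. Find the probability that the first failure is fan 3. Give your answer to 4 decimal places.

Rates: λ_i = 1/mean_i → 0.0000714286, 0.0000787402, 0.000111111, 0.000135501; Σλ = 0.000396781.
P(fan 3 first) = λ_3/Σλ = 0.000111111/0.000396781 ≈ 0.2800.

0.2800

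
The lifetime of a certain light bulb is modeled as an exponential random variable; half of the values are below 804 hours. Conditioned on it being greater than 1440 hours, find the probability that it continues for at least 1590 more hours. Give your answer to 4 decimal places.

For an exponential, median = ln(2)/λ, so λ = ln 2 / 804 = 0.000862123 per hour.
By the memoryless property, P(X > 1440+1590 | X > 1440) = P(X > 1590).
P(X > 1590) = e^(−1.3708) ≈ 0.2539.

0.2539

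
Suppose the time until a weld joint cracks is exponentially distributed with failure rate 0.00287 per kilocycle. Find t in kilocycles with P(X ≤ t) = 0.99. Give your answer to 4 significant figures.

Set 1 − e^(−λt) = 0.99, so t = −ln(0.01)/λ = 4.6052/0.00287 ≈ 1604.59 kilocycles.

1605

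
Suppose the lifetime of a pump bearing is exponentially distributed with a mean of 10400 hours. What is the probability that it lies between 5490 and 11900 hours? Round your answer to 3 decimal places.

The rate is λ = 1/10400 = 0.0000961538 per hour.
P(5490 < X < 11900) = e^(−λ·5490) − e^(−λ·11900) = 0.58985 − 0.31847 ≈ 0.271.

0.271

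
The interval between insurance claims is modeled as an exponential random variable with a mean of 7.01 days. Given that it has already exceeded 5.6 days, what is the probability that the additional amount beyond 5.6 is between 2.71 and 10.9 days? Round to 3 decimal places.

The rate is λ = 1/7.01 = 0.142653 per day.
Memoryless: the residual past 5.6 is again Exp(λ).
P(2.71 < residual < 10.9) = e^(−λ·2.71) − e^(−λ·10.9) = 0.67937 − 0.21121 ≈ 0.468.

0.468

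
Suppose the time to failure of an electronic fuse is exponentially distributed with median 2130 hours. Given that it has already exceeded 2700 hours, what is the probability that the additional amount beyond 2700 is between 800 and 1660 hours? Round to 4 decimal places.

0.1882

For an exponential, median = ln(2)/λ, so λ = ln 2 / 2130 = 0.000325421 per hour.
Memoryless: the residual past 2700 is again Exp(λ).
P(800 < residual < 1660) = e^(−λ·800) − e^(−λ·1660) = 0.77079 − 0.58263 ≈ 0.1882.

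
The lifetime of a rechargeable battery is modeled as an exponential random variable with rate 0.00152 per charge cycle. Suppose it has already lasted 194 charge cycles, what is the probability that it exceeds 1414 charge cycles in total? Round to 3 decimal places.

0.157

P(X > s+t | X > s) = e^(−λ(s+t))/e^(−λs) = e^(−λt), independent of s = 194.
P(X > 1220) = e^(−1.8544) ≈ 0.157.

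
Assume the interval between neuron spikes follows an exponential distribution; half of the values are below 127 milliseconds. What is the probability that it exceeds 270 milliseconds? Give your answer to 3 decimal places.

For an exponential, median = ln(2)/λ, so λ = ln 2 / 127 = 0.00545785 per millisecond.
P(X > 270) = e^(−λ·270) = e^(−1.4736) ≈ 0.229.

0.229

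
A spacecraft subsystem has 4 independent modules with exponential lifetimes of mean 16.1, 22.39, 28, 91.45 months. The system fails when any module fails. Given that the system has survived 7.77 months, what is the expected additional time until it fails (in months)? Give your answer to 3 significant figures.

First-failure rate Σλ = 1/16.1 + 1/22.39 + 1/28 + 1/91.45 = 0.153424.
By memorylessness the expected residual is 1/Σλ = 6.51789 months, regardless of the 7.77 already elapsed.

6.52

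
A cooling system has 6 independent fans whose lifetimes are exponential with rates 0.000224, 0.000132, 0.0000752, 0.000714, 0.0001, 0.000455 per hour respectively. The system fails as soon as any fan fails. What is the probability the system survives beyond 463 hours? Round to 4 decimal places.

The time to first failure is exponential with rate Σλ = 0.000224 + 0.000132 + 0.0000752 + 0.000714 + 0.0001 + 0.000455 = 0.0017002.
P(min > 463) = e^(−0.0017002·463) = e^(−0.78719) ≈ 0.4551.

0.4551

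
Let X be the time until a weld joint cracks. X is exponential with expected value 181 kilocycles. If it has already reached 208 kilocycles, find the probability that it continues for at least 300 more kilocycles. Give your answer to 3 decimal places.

The rate is λ = 1/181 = 0.00552486 per kilocycle.
By the memoryless property, P(X > 208+300 | X > 208) = P(X > 300).
P(X > 300) = e^(−1.6575) ≈ 0.191.

0.191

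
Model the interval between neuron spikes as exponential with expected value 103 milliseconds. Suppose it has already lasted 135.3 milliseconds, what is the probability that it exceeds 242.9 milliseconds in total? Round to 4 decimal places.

0.3518

The rate is λ = 1/103 = 0.00970874 per millisecond.
By the memoryless property, P(X > 135.3+107.6 | X > 135.3) = P(X > 107.6).
P(X > 107.6) = e^(−1.0447) ≈ 0.3518.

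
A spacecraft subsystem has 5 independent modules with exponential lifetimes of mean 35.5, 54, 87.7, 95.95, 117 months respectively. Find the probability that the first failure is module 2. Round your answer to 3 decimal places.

0.240

Rates: λ_i = 1/mean_i → 0.028169, 0.0185185, 0.0114025, 0.0104221, 0.00854701; Σλ = 0.0770591.
P(module 2 first) = λ_2/Σλ = 0.0185185/0.0770591 ≈ 0.240.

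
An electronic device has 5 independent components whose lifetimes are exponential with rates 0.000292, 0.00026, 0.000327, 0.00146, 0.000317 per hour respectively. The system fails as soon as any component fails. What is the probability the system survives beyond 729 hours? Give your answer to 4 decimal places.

0.1442

The time to first failure is exponential with rate Σλ = 0.000292 + 0.00026 + 0.000327 + 0.00146 + 0.000317 = 0.002656.
P(min > 729) = e^(−0.002656·729) = e^(−1.9362) ≈ 0.1442.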